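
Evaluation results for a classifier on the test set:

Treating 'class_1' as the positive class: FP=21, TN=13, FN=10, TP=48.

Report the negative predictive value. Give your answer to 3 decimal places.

NPV = TN/(TN+FN) = 13/(13+10) = 0.565

0.565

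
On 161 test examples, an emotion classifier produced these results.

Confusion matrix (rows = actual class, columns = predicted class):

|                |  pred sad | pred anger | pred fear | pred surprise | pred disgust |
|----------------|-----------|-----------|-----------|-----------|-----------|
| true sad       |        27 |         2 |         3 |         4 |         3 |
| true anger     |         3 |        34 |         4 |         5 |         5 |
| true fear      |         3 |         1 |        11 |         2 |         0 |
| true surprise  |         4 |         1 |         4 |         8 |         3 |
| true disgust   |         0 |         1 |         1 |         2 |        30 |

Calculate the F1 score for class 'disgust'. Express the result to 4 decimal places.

Treat 'disgust' as positive and all other classes as negative.
F1 score = 2·TP/(2·TP+FP+FN).
disgust: TP=30, FP=3+5+0+3=11, FN=0+1+1+2=4 → 60/75 = 0.80000

0.8000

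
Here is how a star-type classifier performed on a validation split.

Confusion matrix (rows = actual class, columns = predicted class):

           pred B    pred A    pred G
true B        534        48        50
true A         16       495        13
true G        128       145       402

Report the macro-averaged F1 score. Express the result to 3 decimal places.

Per-class F1 score (2·TP/(2·TP+FP+FN)):
  B: TP=534, FP=16+128=144, FN=48+50=98 → 1068/1310 = 0.8153
  A: TP=495, FP=48+145=193, FN=16+13=29 → 990/1212 = 0.8168
  G: TP=402, FP=50+13=63, FN=128+145=273 → 804/1140 = 0.7053
Macro-F1 score = mean = (0.8153 + 0.8168 + 0.7053) / 3 = 0.779

0.779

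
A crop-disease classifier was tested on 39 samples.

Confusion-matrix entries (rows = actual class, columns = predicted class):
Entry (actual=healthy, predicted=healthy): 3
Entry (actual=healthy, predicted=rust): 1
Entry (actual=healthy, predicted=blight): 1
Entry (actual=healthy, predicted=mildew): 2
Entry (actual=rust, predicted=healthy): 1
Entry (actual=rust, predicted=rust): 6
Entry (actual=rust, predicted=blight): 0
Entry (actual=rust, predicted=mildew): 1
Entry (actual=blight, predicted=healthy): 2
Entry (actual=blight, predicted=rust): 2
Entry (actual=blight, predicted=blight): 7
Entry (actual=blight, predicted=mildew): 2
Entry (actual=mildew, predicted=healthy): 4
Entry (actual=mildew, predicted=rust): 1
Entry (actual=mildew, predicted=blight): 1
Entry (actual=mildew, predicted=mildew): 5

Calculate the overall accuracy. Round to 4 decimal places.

0.5385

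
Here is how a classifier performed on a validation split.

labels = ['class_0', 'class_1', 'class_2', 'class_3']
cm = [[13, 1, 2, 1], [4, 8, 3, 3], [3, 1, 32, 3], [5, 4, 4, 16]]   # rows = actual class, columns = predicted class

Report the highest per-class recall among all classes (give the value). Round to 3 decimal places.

Per-class recall (TP/(TP+FN)):
  class_0: TP=13, FN=1+2+1=4 → 13/17 = 0.7647
  class_1: TP=8, FN=4+3+3=10 → 8/18 = 0.4444
  class_2: TP=32, FN=3+1+3=7 → 32/39 = 0.8205
  class_3: TP=16, FN=5+4+4=13 → 16/29 = 0.5517
Highest is class 'class_2' with recall = 0.821.

0.821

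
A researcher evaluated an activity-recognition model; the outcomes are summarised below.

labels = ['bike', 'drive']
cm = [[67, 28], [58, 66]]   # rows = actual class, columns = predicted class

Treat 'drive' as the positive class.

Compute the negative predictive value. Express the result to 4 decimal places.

0.5360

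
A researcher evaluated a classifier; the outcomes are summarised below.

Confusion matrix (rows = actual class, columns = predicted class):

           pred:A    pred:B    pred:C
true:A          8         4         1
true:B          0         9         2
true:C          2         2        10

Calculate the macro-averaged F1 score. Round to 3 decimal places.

0.710

Per-class F1 score (2·TP/(2·TP+FP+FN)):
  A: TP=8, FP=0+2=2, FN=4+1=5 → 16/23 = 0.6957
  B: TP=9, FP=4+2=6, FN=0+2=2 → 18/26 = 0.6923
  C: TP=10, FP=1+2=3, FN=2+2=4 → 20/27 = 0.7407
Macro-F1 score = mean = (0.6957 + 0.6923 + 0.7407) / 3 = 0.710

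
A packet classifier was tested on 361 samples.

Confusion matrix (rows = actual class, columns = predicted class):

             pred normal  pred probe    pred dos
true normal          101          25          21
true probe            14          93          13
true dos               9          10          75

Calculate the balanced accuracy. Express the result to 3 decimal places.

0.753

Balanced accuracy = mean of per-class recall.
  normal: recall = 101/147 = 0.6871
  probe: recall = 93/120 = 0.7750
  dos: recall = 75/94 = 0.7979
Mean = (0.6871 + 0.7750 + 0.7979) / 3 = 0.753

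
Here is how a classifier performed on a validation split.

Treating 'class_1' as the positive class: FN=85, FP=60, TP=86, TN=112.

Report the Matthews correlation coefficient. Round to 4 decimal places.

0.1558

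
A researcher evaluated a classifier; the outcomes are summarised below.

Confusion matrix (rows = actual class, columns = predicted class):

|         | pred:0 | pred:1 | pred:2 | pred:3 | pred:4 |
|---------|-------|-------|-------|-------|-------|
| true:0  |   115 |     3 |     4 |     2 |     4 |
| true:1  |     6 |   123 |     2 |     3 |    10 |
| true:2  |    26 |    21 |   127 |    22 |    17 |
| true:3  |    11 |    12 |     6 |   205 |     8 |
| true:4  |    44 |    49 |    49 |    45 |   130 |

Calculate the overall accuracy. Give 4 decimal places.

Accuracy = trace / total = (115+123+127+205+130=700) / 1044 = 700/1044 = 0.6705

0.6705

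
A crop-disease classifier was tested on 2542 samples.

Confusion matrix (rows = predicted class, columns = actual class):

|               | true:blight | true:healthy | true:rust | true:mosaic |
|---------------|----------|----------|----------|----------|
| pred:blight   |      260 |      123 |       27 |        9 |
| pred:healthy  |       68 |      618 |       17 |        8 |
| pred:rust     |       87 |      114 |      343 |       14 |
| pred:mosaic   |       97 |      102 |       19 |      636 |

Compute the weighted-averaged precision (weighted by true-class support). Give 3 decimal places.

0.746

Per-class precision (TP/(TP+FP)):
  blight: TP=260, FP=123+27+9=159 → 260/419 = 0.6205
  healthy: TP=618, FP=68+17+8=93 → 618/711 = 0.8692
  rust: TP=343, FP=87+114+14=215 → 343/558 = 0.6147
  mosaic: TP=636, FP=97+102+19=218 → 636/854 = 0.7447
Weighted-precision = Σ (supportᵢ/N)·precisionᵢ with N=2542: (512/2542)·0.6205 + (957/2542)·0.8692 + (406/2542)·0.6147 + (667/2542)·0.7447 = 0.746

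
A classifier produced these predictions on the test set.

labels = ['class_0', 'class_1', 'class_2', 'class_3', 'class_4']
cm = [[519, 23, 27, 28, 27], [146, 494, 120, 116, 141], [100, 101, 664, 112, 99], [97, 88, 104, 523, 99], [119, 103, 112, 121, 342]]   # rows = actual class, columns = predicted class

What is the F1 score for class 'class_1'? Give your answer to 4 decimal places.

0.5411

F1 score = 2·TP/(2·TP+FP+FN).
class_1: TP=494, FP=23+101+88+103=315, FN=146+120+116+141=523 → 988/1826 = 0.54107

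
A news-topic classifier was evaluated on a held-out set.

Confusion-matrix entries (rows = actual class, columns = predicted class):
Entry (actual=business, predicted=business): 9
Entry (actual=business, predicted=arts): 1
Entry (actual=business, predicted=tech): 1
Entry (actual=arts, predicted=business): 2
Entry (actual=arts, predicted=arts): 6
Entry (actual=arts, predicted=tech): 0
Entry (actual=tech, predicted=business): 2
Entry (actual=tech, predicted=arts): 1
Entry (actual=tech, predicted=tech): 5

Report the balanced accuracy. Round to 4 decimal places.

0.7311

Balanced accuracy = mean of per-class recall.
  business: recall = 9/11 = 0.81818
  arts: recall = 6/8 = 0.75000
  tech: recall = 5/8 = 0.62500
Mean = (0.81818 + 0.75000 + 0.62500) / 3 = 0.7311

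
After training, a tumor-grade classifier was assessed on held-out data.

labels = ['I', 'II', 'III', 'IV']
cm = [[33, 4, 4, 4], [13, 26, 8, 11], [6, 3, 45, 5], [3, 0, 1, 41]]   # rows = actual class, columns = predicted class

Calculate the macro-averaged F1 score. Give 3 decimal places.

Per-class F1 score (2·TP/(2·TP+FP+FN)):
  I: TP=33, FP=13+6+3=22, FN=4+4+4=12 → 66/100 = 0.6600
  II: TP=26, FP=4+3+0=7, FN=13+8+11=32 → 52/91 = 0.5714
  III: TP=45, FP=4+8+1=13, FN=6+3+5=14 → 90/117 = 0.7692
  IV: TP=41, FP=4+11+5=20, FN=3+0+1=4 → 82/106 = 0.7736
Macro-F1 score = mean = (0.6600 + 0.5714 + 0.7692 + 0.7736) / 4 = 0.694

0.694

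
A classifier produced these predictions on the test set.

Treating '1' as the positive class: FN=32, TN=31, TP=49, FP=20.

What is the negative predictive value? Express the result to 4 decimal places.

0.4921

NPV = TN/(TN+FN) = 31/(31+32) = 0.4921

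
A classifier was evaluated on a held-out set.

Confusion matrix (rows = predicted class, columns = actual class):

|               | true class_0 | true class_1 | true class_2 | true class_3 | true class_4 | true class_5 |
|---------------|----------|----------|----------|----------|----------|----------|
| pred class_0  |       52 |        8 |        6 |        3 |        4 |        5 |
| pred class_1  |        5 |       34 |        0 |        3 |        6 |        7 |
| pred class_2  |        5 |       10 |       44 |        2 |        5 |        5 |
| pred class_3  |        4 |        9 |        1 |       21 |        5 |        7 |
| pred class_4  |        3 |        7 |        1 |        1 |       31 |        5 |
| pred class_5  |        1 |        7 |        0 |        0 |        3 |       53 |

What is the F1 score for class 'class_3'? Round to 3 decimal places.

0.545

One-vs-rest for 'class_3': TP = diagonal; FP = other classes predicted 'class_3'; FN = 'class_3' predicted as other.
F1 score = 2·TP/(2·TP+FP+FN).
class_3: TP=21, FP=4+9+1+5+7=26, FN=3+3+2+1+0=9 → 42/77 = 0.5455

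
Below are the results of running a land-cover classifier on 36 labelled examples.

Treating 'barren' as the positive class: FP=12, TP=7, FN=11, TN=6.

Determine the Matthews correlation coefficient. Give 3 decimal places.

MCC = (TP·TN − FP·FN) / √((TP+FP)(TP+FN)(TN+FP)(TN+FN))
Numerator = 7·6 − 12·11 = -90
Denominator = √(19·18·18·17) = √104652 = 323.4996
MCC = -90 / 323.4996 = -0.278

-0.278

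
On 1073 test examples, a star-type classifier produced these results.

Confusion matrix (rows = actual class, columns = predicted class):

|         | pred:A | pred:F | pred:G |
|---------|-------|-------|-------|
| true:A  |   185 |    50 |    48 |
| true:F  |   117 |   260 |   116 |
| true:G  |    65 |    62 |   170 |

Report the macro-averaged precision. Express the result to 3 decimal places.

0.571

Per-class precision (TP/(TP+FP)):
  A: TP=185, FP=117+65=182 → 185/367 = 0.5041
  F: TP=260, FP=50+62=112 → 260/372 = 0.6989
  G: TP=170, FP=48+116=164 → 170/334 = 0.5090
Macro-precision = mean = (0.5041 + 0.6989 + 0.5090) / 3 = 0.571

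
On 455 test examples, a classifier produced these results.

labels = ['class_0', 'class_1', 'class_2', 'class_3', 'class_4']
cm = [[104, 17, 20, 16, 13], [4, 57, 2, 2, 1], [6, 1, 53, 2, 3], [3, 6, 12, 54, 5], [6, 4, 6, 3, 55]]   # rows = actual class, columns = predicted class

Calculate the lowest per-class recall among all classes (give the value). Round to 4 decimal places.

0.6118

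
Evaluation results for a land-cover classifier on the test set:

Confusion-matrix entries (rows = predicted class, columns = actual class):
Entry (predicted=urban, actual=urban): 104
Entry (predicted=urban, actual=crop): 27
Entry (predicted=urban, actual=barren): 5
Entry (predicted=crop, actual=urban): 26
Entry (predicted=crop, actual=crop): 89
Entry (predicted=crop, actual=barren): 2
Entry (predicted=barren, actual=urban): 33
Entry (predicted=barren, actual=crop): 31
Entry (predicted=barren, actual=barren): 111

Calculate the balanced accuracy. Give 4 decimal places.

0.7281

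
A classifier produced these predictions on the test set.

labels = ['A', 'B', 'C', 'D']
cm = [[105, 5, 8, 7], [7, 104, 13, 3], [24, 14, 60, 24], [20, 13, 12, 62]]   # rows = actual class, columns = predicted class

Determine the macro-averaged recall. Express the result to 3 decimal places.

Per-class recall (TP/(TP+FN)):
  A: TP=105, FN=5+8+7=20 → 105/125 = 0.8400
  B: TP=104, FN=7+13+3=23 → 104/127 = 0.8189
  C: TP=60, FN=24+14+24=62 → 60/122 = 0.4918
  D: TP=62, FN=20+13+12=45 → 62/107 = 0.5794
Macro-recall = mean = (0.8400 + 0.8189 + 0.4918 + 0.5794) / 4 = 0.683

0.683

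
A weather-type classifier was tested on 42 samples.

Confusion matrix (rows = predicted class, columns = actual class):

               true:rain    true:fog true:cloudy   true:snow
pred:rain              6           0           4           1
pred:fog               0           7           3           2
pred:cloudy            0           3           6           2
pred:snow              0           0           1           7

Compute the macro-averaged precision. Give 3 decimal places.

0.637

Per-class precision (TP/(TP+FP)):
  rain: TP=6, FP=0+4+1=5 → 6/11 = 0.5455
  fog: TP=7, FP=0+3+2=5 → 7/12 = 0.5833
  cloudy: TP=6, FP=0+3+2=5 → 6/11 = 0.5455
  snow: TP=7, FP=0+0+1=1 → 7/8 = 0.8750
Macro-precision = mean = (0.5455 + 0.5833 + 0.5455 + 0.8750) / 4 = 0.637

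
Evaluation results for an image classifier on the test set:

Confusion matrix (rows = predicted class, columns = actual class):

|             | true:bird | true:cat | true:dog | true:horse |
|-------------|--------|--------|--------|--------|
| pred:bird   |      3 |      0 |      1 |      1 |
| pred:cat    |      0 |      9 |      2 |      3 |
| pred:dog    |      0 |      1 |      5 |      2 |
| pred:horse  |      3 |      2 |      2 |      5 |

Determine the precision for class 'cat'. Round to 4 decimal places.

One-vs-rest for 'cat': TP = diagonal; FP = other classes predicted 'cat'; FN = 'cat' predicted as other.
precision = TP/(TP+FP).
cat: TP=9, FP=0+2+3=5 → 9/14 = 0.64286

0.6429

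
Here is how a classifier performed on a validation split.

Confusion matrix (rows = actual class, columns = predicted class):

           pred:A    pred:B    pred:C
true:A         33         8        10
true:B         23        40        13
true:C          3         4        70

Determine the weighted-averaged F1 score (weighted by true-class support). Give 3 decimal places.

Per-class F1 score (2·TP/(2·TP+FP+FN)):
  A: TP=33, FP=23+3=26, FN=8+10=18 → 66/110 = 0.6000
  B: TP=40, FP=8+4=12, FN=23+13=36 → 80/128 = 0.6250
  C: TP=70, FP=10+13=23, FN=3+4=7 → 140/170 = 0.8235
Weighted-F1 score = Σ (supportᵢ/N)·F1 scoreᵢ with N=204: (51/204)·0.6000 + (76/204)·0.6250 + (77/204)·0.8235 = 0.694

0.694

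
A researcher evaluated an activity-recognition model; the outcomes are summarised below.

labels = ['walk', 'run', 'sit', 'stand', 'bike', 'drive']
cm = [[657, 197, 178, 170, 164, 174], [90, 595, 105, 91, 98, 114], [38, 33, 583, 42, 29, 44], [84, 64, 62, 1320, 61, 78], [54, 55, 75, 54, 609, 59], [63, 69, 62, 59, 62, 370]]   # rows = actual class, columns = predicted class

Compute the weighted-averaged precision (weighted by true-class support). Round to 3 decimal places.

Per-class precision (TP/(TP+FP)):
  walk: TP=657, FP=90+38+84+54+63=329 → 657/986 = 0.6663
  run: TP=595, FP=197+33+64+55+69=418 → 595/1013 = 0.5874
  sit: TP=583, FP=178+105+62+75+62=482 → 583/1065 = 0.5474
  stand: TP=1320, FP=170+91+42+54+59=416 → 1320/1736 = 0.7604
  bike: TP=609, FP=164+98+29+61+62=414 → 609/1023 = 0.5953
  drive: TP=370, FP=174+114+44+78+59=469 → 370/839 = 0.4410
Weighted-precision = Σ (supportᵢ/N)·precisionᵢ with N=6662: (1540/6662)·0.6663 + (1093/6662)·0.5874 + (769/6662)·0.5474 + (1669/6662)·0.7604 + (906/6662)·0.5953 + (685/6662)·0.4410 = 0.630

0.630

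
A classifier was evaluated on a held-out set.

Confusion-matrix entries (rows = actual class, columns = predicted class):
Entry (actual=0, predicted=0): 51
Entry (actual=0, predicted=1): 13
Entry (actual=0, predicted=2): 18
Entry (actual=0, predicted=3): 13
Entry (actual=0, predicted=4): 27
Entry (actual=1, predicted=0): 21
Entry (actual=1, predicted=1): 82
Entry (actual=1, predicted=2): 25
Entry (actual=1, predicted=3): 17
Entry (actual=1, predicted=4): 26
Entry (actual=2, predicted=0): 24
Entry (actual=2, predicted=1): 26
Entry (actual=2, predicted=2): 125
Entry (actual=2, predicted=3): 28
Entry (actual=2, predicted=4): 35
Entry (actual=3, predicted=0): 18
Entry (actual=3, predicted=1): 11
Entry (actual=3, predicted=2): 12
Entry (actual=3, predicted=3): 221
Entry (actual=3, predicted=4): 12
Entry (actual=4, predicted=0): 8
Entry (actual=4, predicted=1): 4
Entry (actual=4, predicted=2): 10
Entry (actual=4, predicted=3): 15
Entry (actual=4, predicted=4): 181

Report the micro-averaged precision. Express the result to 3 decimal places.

0.645

Micro-averaging pools counts across classes: ΣTP=660, ΣFP=363, ΣFN=363.
Micro-precision = TP/(TP+FP) on pooled counts = 0.645 (equals overall accuracy in single-label multiclass).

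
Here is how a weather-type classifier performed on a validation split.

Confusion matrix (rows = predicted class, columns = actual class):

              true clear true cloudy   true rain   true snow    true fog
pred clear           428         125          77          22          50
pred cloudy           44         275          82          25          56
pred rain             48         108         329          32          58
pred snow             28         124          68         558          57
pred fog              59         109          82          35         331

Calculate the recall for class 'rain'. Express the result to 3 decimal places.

One-vs-rest for 'rain': TP = diagonal; FP = other classes predicted 'rain'; FN = 'rain' predicted as other.
recall = TP/(TP+FN).
rain: TP=329, FN=77+82+68+82=309 → 329/638 = 0.5157

0.516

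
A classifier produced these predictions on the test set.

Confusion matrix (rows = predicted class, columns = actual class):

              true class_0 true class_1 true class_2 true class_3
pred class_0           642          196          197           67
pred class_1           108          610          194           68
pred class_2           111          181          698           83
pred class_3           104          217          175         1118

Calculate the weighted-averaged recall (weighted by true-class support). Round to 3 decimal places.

Per-class recall (TP/(TP+FN)):
  class_0: TP=642, FN=108+111+104=323 → 642/965 = 0.6653
  class_1: TP=610, FN=196+181+217=594 → 610/1204 = 0.5066
  class_2: TP=698, FN=197+194+175=566 → 698/1264 = 0.5522
  class_3: TP=1118, FN=67+68+83=218 → 1118/1336 = 0.8368
Weighted-recall = Σ (supportᵢ/N)·recallᵢ with N=4769: (965/4769)·0.6653 + (1204/4769)·0.5066 + (1264/4769)·0.5522 + (1336/4769)·0.8368 = 0.643

0.643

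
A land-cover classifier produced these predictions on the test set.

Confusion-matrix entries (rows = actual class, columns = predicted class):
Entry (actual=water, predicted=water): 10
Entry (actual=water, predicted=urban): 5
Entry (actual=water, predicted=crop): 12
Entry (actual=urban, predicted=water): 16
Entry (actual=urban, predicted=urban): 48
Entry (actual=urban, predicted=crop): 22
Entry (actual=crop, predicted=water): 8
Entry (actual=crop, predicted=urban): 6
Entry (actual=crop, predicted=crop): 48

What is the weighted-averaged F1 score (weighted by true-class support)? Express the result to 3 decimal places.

Per-class F1 score (2·TP/(2·TP+FP+FN)):
  water: TP=10, FP=16+8=24, FN=5+12=17 → 20/61 = 0.3279
  urban: TP=48, FP=5+6=11, FN=16+22=38 → 96/145 = 0.6621
  crop: TP=48, FP=12+22=34, FN=8+6=14 → 96/144 = 0.6667
Weighted-F1 score = Σ (supportᵢ/N)·F1 scoreᵢ with N=175: (27/175)·0.3279 + (86/175)·0.6621 + (62/175)·0.6667 = 0.612

0.612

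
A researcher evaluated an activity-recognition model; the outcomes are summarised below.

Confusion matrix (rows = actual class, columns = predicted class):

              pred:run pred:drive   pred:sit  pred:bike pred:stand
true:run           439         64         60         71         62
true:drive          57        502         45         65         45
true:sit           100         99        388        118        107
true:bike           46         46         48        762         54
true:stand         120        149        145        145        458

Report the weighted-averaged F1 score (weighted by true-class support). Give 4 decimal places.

0.6002

Per-class F1 score (2·TP/(2·TP+FP+FN)):
  run: TP=439, FP=57+100+46+120=323, FN=64+60+71+62=257 → 878/1458 = 0.60219
  drive: TP=502, FP=64+99+46+149=358, FN=57+45+65+45=212 → 1004/1574 = 0.63787
  sit: TP=388, FP=60+45+48+145=298, FN=100+99+118+107=424 → 776/1498 = 0.51802
  bike: TP=762, FP=71+65+118+145=399, FN=46+46+48+54=194 → 1524/2117 = 0.71989
  stand: TP=458, FP=62+45+107+54=268, FN=120+149+145+145=559 → 916/1743 = 0.52553
Weighted-F1 score = Σ (supportᵢ/N)·F1 scoreᵢ with N=4195: (696/4195)·0.60219 + (714/4195)·0.63787 + (812/4195)·0.51802 + (956/4195)·0.71989 + (1017/4195)·0.52553 = 0.6002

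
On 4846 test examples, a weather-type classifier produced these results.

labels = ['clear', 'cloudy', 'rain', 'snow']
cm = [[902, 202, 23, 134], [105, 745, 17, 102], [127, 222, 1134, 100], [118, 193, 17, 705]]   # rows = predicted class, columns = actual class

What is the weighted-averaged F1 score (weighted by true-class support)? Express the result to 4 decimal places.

Per-class F1 score (2·TP/(2·TP+FP+FN)):
  clear: TP=902, FP=202+23+134=359, FN=105+127+118=350 → 1804/2513 = 0.71787
  cloudy: TP=745, FP=105+17+102=224, FN=202+222+193=617 → 1490/2331 = 0.63921
  rain: TP=1134, FP=127+222+100=449, FN=23+17+17=57 → 2268/2774 = 0.81759
  snow: TP=705, FP=118+193+17=328, FN=134+102+100=336 → 1410/2074 = 0.67985
Weighted-F1 score = Σ (supportᵢ/N)·F1 scoreᵢ with N=4846: (1252/4846)·0.71787 + (1362/4846)·0.63921 + (1191/4846)·0.81759 + (1041/4846)·0.67985 = 0.7121

0.7121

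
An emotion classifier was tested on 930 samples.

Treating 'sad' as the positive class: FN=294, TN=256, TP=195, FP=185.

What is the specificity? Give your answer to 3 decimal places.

Specificity = TN/(TN+FP) = 256/(256+185) = 0.580

0.580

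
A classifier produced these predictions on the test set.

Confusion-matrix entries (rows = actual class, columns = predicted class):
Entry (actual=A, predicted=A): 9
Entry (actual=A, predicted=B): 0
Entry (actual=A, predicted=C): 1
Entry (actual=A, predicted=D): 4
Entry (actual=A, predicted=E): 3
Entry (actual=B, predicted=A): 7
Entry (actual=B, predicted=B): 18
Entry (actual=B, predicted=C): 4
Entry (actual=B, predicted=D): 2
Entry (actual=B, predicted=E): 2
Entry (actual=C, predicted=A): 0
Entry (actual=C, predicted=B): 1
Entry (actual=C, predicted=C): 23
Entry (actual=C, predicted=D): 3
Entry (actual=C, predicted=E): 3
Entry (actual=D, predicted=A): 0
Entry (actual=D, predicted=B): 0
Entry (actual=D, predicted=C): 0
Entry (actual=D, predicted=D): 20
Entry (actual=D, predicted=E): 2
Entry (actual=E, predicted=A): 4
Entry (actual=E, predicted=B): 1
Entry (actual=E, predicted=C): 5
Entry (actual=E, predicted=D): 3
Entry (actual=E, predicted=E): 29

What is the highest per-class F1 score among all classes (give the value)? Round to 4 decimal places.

Per-class F1 score (2·TP/(2·TP+FP+FN)):
  A: TP=9, FP=7+0+0+4=11, FN=0+1+4+3=8 → 18/37 = 0.48649
  B: TP=18, FP=0+1+0+1=2, FN=7+4+2+2=15 → 36/53 = 0.67925
  C: TP=23, FP=1+4+0+5=10, FN=0+1+3+3=7 → 46/63 = 0.73016
  D: TP=20, FP=4+2+3+3=12, FN=0+0+0+2=2 → 40/54 = 0.74074
  E: TP=29, FP=3+2+3+2=10, FN=4+1+5+3=13 → 58/81 = 0.71605
Highest is class 'D' with F1 score = 0.7407.

0.7407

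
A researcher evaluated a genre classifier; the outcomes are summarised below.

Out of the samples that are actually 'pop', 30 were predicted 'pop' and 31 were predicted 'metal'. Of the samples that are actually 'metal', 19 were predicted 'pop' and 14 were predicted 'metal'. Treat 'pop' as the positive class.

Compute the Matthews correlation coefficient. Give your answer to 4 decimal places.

-0.0802

MCC = (TP·TN − FP·FN) / √((TP+FP)(TP+FN)(TN+FP)(TN+FN))
Numerator = 30·14 − 19·31 = -169
Denominator = √(49·61·33·45) = √4438665 = 2106.8139
MCC = -169 / 2106.8139 = -0.0802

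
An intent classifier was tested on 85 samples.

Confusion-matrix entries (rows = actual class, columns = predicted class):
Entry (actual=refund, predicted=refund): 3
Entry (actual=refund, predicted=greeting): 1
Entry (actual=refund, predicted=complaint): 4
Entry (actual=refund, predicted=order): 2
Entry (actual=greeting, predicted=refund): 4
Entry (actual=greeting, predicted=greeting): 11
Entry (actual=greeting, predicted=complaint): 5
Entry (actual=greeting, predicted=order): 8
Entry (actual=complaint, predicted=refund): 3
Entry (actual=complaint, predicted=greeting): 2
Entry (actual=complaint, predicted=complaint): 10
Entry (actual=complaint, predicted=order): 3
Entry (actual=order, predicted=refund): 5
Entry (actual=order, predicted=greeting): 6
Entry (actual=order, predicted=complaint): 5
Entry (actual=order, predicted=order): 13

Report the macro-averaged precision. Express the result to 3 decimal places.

0.417

Per-class precision (TP/(TP+FP)):
  refund: TP=3, FP=4+3+5=12 → 3/15 = 0.2000
  greeting: TP=11, FP=1+2+6=9 → 11/20 = 0.5500
  complaint: TP=10, FP=4+5+5=14 → 10/24 = 0.4167
  order: TP=13, FP=2+8+3=13 → 13/26 = 0.5000
Macro-precision = mean = (0.2000 + 0.5500 + 0.4167 + 0.5000) / 4 = 0.417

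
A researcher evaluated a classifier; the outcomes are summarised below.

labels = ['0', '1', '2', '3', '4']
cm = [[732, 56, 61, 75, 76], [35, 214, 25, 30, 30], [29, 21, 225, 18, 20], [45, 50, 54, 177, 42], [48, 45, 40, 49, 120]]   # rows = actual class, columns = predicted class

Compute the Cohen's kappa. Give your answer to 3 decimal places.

0.509

Observed agreement pₒ = trace/N = 1468/2317 = 0.6336
Expected agreement pₑ = Σ (rowᵢ·colᵢ)/N² = (1000·889 + 334·386 + 313·405 + 368·349 + 302·288)/2317² = 0.2533
κ = (pₒ − pₑ)/(1 − pₑ) = (0.6336 − 0.2533)/(1 − 0.2533) = 0.509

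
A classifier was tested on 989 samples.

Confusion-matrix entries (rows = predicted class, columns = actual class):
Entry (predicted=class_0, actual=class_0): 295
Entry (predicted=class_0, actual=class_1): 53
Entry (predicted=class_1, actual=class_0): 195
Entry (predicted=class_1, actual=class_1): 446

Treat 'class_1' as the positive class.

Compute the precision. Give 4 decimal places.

0.6958

Precision = TP/(TP+FP) = 446/(446+195) = 446/641 = 0.6958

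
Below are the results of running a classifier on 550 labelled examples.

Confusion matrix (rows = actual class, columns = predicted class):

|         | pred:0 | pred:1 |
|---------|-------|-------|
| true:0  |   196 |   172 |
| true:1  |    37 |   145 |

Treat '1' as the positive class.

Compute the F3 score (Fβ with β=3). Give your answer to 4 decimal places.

Fβ = (1+β²)·TP / ((1+β²)·TP + β²·FN + FP), with β²=9
= 10·145 / (10·145 + 9·37 + 172) = 0.7417

0.7417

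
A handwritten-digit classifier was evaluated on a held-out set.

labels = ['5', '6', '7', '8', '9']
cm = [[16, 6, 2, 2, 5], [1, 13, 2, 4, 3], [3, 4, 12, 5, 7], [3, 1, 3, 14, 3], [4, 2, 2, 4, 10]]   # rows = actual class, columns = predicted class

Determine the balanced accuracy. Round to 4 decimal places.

0.5013

Balanced accuracy = mean of per-class recall.
  5: recall = 16/31 = 0.51613
  6: recall = 13/23 = 0.56522
  7: recall = 12/31 = 0.38710
  8: recall = 14/24 = 0.58333
  9: recall = 10/22 = 0.45455
Mean = (0.51613 + 0.56522 + 0.38710 + 0.58333 + 0.45455) / 5 = 0.5013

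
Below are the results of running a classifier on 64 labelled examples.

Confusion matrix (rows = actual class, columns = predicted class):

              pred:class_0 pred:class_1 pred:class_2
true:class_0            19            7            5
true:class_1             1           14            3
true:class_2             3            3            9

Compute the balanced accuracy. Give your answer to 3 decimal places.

Balanced accuracy = mean of per-class recall.
  class_0: recall = 19/31 = 0.6129
  class_1: recall = 14/18 = 0.7778
  class_2: recall = 9/15 = 0.6000
Mean = (0.6129 + 0.7778 + 0.6000) / 3 = 0.664

0.664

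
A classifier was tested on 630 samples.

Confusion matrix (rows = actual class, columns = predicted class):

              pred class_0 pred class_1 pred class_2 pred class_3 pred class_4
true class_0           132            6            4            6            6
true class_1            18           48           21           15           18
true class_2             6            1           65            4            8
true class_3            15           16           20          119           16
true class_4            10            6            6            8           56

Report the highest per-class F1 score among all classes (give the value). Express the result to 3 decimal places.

0.788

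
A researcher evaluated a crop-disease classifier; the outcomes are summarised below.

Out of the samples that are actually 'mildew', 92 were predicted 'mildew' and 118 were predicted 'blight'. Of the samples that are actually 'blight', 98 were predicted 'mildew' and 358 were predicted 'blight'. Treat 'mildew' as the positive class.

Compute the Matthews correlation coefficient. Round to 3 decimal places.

0.230

MCC = (TP·TN − FP·FN) / √((TP+FP)(TP+FN)(TN+FP)(TN+FN))
Numerator = 92·358 − 98·118 = 21372
Denominator = √(190·210·456·476) = √8660534400 = 93061.9922
MCC = 21372 / 93061.9922 = 0.230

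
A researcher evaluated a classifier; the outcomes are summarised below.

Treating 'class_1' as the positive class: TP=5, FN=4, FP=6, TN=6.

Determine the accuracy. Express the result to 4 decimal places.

Accuracy = (TP+TN)/N = (5+6)/21 = 0.5238

0.5238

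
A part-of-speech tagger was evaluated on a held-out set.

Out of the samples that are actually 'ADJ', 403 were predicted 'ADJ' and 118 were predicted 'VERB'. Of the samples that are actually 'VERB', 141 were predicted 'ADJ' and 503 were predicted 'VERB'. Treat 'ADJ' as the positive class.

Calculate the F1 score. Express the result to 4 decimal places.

0.7568

Precision = TP/(TP+FP) = 403/544 = 0.7408
Recall = TP/(TP+FN) = 403/521 = 0.7735
F1 = 2·TP/(2·TP+FP+FN) = 806/1065 = 0.7568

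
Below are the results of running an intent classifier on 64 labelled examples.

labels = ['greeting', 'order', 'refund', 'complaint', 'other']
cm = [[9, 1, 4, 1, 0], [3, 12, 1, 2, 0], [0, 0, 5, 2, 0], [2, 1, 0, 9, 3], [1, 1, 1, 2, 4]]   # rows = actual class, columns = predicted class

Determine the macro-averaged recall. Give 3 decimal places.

0.605

Per-class recall (TP/(TP+FN)):
  greeting: TP=9, FN=1+4+1+0=6 → 9/15 = 0.6000
  order: TP=12, FN=3+1+2+0=6 → 12/18 = 0.6667
  refund: TP=5, FN=0+0+2+0=2 → 5/7 = 0.7143
  complaint: TP=9, FN=2+1+0+3=6 → 9/15 = 0.6000
  other: TP=4, FN=1+1+1+2=5 → 4/9 = 0.4444
Macro-recall = mean = (0.6000 + 0.6667 + 0.7143 + 0.6000 + 0.4444) / 5 = 0.605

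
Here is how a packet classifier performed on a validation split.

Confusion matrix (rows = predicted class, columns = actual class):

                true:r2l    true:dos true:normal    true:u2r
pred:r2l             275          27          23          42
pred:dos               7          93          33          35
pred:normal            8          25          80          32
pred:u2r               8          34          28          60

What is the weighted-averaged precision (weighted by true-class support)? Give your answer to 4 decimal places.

0.6060

Per-class precision (TP/(TP+FP)):
  r2l: TP=275, FP=27+23+42=92 → 275/367 = 0.74932
  dos: TP=93, FP=7+33+35=75 → 93/168 = 0.55357
  normal: TP=80, FP=8+25+32=65 → 80/145 = 0.55172
  u2r: TP=60, FP=8+34+28=70 → 60/130 = 0.46154
Weighted-precision = Σ (supportᵢ/N)·precisionᵢ with N=810: (298/810)·0.74932 + (179/810)·0.55357 + (164/810)·0.55172 + (169/810)·0.46154 = 0.6060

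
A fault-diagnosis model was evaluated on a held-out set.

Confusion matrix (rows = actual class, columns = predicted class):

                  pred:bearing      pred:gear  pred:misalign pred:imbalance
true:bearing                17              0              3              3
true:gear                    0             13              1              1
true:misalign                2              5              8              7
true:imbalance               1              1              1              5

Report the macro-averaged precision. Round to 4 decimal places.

Per-class precision (TP/(TP+FP)):
  bearing: TP=17, FP=0+2+1=3 → 17/20 = 0.85000
  gear: TP=13, FP=0+5+1=6 → 13/19 = 0.68421
  misalign: TP=8, FP=3+1+1=5 → 8/13 = 0.61538
  imbalance: TP=5, FP=3+1+7=11 → 5/16 = 0.31250
Macro-precision = mean = (0.85000 + 0.68421 + 0.61538 + 0.31250) / 4 = 0.6155

0.6155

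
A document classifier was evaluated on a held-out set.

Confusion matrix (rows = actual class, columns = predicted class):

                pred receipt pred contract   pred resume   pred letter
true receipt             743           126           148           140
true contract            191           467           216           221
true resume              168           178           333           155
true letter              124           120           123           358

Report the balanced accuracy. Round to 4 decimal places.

Balanced accuracy = mean of per-class recall.
  receipt: recall = 743/1157 = 0.64218
  contract: recall = 467/1095 = 0.42648
  resume: recall = 333/834 = 0.39928
  letter: recall = 358/725 = 0.49379
Mean = (0.64218 + 0.42648 + 0.39928 + 0.49379) / 4 = 0.4904

0.4904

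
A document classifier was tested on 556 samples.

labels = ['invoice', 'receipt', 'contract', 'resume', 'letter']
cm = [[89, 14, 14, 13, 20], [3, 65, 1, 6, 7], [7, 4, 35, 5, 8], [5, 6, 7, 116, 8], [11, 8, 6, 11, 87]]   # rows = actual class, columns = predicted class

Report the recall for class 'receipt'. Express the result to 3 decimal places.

0.793

One-vs-rest for 'receipt': TP = diagonal; FP = other classes predicted 'receipt'; FN = 'receipt' predicted as other.
recall = TP/(TP+FN).
receipt: TP=65, FN=3+1+6+7=17 → 65/82 = 0.7927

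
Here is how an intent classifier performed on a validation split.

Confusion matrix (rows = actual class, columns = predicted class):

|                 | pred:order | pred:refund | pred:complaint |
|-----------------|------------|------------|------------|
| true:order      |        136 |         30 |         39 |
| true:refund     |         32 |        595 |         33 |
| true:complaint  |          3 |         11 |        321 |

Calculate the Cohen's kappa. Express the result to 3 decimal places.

Observed agreement pₒ = trace/N = 1052/1200 = 0.8767
Expected agreement pₑ = Σ (rowᵢ·colᵢ)/N² = (205·171 + 660·636 + 335·393)/1200² = 0.4073
κ = (pₒ − pₑ)/(1 − pₑ) = (0.8767 − 0.4073)/(1 − 0.4073) = 0.792

0.792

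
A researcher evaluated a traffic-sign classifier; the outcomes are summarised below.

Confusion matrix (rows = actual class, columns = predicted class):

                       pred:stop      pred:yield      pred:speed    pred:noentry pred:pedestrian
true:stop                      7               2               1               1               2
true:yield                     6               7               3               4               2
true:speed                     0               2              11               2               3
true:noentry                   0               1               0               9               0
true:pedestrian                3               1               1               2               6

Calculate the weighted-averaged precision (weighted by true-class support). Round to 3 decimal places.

0.538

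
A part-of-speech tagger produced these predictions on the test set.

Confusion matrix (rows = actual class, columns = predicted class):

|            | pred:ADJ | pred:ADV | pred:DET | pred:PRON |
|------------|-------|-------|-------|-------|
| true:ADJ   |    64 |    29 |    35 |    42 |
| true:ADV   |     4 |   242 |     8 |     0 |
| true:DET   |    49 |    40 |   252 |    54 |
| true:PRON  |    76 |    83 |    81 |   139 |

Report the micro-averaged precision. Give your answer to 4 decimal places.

Micro-averaging pools counts across classes: ΣTP=697, ΣFP=501, ΣFN=501.
Micro-precision = TP/(TP+FP) on pooled counts = 0.5818 (equals overall accuracy in single-label multiclass).

0.5818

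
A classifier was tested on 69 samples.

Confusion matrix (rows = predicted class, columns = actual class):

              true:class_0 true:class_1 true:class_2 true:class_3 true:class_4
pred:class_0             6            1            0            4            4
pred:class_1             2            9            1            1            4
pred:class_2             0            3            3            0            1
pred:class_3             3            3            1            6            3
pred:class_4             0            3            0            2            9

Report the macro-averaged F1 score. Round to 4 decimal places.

0.4779

Per-class F1 score (2·TP/(2·TP+FP+FN)):
  class_0: TP=6, FP=1+0+4+4=9, FN=2+0+3+0=5 → 12/26 = 0.46154
  class_1: TP=9, FP=2+1+1+4=8, FN=1+3+3+3=10 → 18/36 = 0.50000
  class_2: TP=3, FP=0+3+0+1=4, FN=0+1+1+0=2 → 6/12 = 0.50000
  class_3: TP=6, FP=3+3+1+3=10, FN=4+1+0+2=7 → 12/29 = 0.41379
  class_4: TP=9, FP=0+3+0+2=5, FN=4+4+1+3=12 → 18/35 = 0.51429
Macro-F1 score = mean = (0.46154 + 0.50000 + 0.50000 + 0.41379 + 0.51429) / 5 = 0.4779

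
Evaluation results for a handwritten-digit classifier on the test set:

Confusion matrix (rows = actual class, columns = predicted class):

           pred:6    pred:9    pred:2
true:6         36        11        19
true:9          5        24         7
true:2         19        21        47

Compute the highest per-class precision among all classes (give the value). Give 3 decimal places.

Per-class precision (TP/(TP+FP)):
  6: TP=36, FP=5+19=24 → 36/60 = 0.6000
  9: TP=24, FP=11+21=32 → 24/56 = 0.4286
  2: TP=47, FP=19+7=26 → 47/73 = 0.6438
Highest is class '2' with precision = 0.644.

0.644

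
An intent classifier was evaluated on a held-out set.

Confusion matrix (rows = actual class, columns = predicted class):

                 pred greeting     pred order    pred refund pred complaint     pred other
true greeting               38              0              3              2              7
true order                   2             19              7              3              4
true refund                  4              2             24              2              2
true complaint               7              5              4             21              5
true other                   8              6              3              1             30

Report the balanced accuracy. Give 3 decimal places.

0.627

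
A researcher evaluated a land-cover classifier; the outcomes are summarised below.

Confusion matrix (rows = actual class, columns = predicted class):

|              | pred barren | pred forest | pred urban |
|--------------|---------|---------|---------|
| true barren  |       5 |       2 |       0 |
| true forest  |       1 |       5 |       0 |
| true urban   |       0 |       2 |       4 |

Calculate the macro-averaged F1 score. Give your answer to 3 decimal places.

Per-class F1 score (2·TP/(2·TP+FP+FN)):
  barren: TP=5, FP=1+0=1, FN=2+0=2 → 10/13 = 0.7692
  forest: TP=5, FP=2+2=4, FN=1+0=1 → 10/15 = 0.6667
  urban: TP=4, FP=0+0=0, FN=0+2=2 → 8/10 = 0.8000
Macro-F1 score = mean = (0.7692 + 0.6667 + 0.8000) / 3 = 0.745

0.745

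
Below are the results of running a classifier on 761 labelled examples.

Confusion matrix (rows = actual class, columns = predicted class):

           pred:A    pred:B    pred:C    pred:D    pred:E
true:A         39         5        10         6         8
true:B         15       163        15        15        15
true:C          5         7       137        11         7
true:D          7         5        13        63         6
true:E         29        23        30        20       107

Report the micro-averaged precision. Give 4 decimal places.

0.6689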